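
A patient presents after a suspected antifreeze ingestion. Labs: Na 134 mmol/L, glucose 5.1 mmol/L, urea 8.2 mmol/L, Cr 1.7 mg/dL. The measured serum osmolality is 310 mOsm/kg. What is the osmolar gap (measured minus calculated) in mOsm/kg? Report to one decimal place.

28.7 mOsm/kg

Calculated osmolality = 2·Na + glucose + urea
= 2·134 + 5.1 + 8.2
= 268 + 5.10 + 8.20
= 281.3 mOsm/kg ≈ 281.3 mOsm/kg
Osmolar gap = measured − calculated = 310 − 281.3 = 28.7 mOsm/kg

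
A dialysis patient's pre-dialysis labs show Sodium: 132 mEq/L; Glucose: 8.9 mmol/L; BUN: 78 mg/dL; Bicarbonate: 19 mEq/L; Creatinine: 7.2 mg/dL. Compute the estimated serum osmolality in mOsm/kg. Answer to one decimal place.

300.8 mOsm/kg

Calculated osmolality = 2·Na + glucose + BUN/2.8
= 2·132 + 8.9 + 78/2.8
= 264 + 8.90 + 27.86
= 300.76 mOsm/kg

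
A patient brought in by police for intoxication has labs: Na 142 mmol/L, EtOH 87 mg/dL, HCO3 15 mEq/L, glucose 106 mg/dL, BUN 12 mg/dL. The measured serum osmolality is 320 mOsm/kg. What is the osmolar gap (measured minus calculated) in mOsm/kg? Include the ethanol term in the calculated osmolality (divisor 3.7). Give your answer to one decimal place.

2.3 mOsm/kg

Calculated osmolality = 2·Na + glucose/18 + BUN/2.8 + ethanol/3.7
= 2·142 + 106/18 + 12/2.8 + 87/3.7
= 284 + 5.89 + 4.29 + 23.51
= 317.69 mOsm/kg ≈ 317.7 mOsm/kg
Osmolar gap = measured − calculated = 320 − 317.7 = 2.3 mOsm/kg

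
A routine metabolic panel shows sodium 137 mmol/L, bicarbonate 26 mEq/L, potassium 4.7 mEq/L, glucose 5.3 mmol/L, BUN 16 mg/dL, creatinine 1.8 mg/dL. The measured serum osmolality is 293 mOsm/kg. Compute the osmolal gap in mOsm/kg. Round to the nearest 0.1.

8.0 mOsm/kg

Calculated osmolality = 2·Na + glucose + BUN/2.8
= 2·137 + 5.3 + 16/2.8
= 274 + 5.30 + 5.71
= 285.01 mOsm/kg ≈ 285.0 mOsm/kg
Osmolar gap = measured − calculated = 293 − 285.0 = 8.0 mOsm/kg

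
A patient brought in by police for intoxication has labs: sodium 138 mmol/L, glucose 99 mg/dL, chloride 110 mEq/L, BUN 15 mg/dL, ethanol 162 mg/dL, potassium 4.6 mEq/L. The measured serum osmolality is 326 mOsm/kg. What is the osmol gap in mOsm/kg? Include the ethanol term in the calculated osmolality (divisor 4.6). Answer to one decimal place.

Calculated osmolality = 2·Na + glucose/18 + BUN/2.8 + ethanol/4.6
= 2·138 + 99/18 + 15/2.8 + 162/4.6
= 276 + 5.50 + 5.36 + 35.22
= 322.08 mOsm/kg ≈ 322.1 mOsm/kg
Osmolar gap = measured − calculated = 326 − 322.1 = 3.9 mOsm/kg

3.9 mOsm/kg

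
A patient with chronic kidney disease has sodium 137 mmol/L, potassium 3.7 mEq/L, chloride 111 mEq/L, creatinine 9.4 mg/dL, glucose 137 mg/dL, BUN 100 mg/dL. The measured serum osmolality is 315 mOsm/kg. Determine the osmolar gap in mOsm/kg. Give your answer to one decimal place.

Calculated osmolality = 2·Na + glucose/18 + BUN/2.8
= 2·137 + 137/18 + 100/2.8
= 274 + 7.61 + 35.71
= 317.32 mOsm/kg ≈ 317.3 mOsm/kg
Osmolar gap = measured − calculated = 315 − 317.3 = -2.3 mOsm/kg

-2.3 mOsm/kg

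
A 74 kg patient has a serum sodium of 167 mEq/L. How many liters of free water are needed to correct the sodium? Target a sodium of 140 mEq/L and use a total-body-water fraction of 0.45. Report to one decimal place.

TBW = 0.45 · 74 = 33.3 L
Free water deficit = TBW · (Na/140 − 1)
= 33.3 · (167/140 − 1)
= 33.3 · 0.1929
= 6.42 L

6.4 L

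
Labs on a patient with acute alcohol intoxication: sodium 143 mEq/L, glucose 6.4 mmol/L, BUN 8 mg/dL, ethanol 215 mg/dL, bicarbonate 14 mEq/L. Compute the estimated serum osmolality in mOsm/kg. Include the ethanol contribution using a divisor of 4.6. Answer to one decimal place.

Calculated osmolality = 2·Na + glucose + BUN/2.8 + ethanol/4.6
= 2·143 + 6.4 + 8/2.8 + 215/4.6
= 286 + 6.40 + 2.86 + 46.74
= 342 mOsm/kg

342.0 mOsm/kg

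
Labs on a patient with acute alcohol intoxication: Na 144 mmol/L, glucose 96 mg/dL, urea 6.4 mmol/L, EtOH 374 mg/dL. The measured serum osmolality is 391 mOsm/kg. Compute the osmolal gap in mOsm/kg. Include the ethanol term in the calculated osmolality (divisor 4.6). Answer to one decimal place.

Calculated osmolality = 2·Na + glucose/18 + urea + ethanol/4.6
= 2·144 + 96/18 + 6.4 + 374/4.6
= 288 + 5.33 + 6.40 + 81.30
= 381.03 mOsm/kg ≈ 381.0 mOsm/kg
Osmolar gap = measured − calculated = 391 − 381.0 = 10.0 mOsm/kg

10.0 mOsm/kg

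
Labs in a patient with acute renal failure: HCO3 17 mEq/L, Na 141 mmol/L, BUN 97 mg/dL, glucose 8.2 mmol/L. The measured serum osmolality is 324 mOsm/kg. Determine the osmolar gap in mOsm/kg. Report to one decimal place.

Calculated osmolality = 2·Na + glucose + BUN/2.8
= 2·141 + 8.2 + 97/2.8
= 282 + 8.20 + 34.64
= 324.84 mOsm/kg ≈ 324.8 mOsm/kg
Osmolar gap = measured − calculated = 324 − 324.8 = -0.8 mOsm/kg

-0.8 mOsm/kg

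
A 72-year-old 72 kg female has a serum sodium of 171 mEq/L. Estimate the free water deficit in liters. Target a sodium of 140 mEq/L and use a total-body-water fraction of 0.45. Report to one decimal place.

TBW = 0.45 · 72 = 32.4 L
Free water deficit = TBW · (Na/140 − 1)
= 32.4 · (171/140 − 1)
= 32.4 · 0.2214
= 7.17 L

7.2 L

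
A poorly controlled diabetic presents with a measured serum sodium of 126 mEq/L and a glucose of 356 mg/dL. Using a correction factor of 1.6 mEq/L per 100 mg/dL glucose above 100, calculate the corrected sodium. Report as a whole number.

130 mEq/L

Corrected Na = measured Na + 1.6 · (glucose − 100)/100
= 126 + 1.6 · (356 − 100)/100
= 126 + 4.1
= 130.1 mEq/L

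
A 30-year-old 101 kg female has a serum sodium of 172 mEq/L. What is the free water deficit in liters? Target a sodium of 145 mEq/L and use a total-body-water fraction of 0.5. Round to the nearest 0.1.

9.4 L

TBW = 0.5 · 101 = 50.5 L
Free water deficit = TBW · (Na/145 − 1)
= 50.5 · (172/145 − 1)
= 50.5 · 0.1862
= 9.4 L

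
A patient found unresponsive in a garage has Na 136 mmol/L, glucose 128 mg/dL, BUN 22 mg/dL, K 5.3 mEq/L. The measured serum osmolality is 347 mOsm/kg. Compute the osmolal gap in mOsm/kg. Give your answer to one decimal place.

Calculated osmolality = 2·Na + glucose/18 + BUN/2.8
= 2·136 + 128/18 + 22/2.8
= 272 + 7.11 + 7.86
= 286.97 mOsm/kg ≈ 287.0 mOsm/kg
Osmolar gap = measured − calculated = 347 − 287.0 = 60.0 mOsm/kg

60.0 mOsm/kg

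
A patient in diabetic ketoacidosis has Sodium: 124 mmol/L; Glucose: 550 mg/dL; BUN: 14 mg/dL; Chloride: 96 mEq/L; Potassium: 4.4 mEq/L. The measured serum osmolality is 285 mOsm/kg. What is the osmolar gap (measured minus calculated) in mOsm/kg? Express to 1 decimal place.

1.4 mOsm/kg

Calculated osmolality = 2·Na + glucose/18 + BUN/2.8
= 2·124 + 550/18 + 14/2.8
= 248 + 30.56 + 5
= 283.56 mOsm/kg ≈ 283.6 mOsm/kg
Osmolar gap = measured − calculated = 285 − 283.6 = 1.4 mOsm/kg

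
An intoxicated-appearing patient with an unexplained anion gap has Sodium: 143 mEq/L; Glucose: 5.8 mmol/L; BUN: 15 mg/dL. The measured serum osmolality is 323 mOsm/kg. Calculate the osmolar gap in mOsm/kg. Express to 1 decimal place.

Calculated osmolality = 2·Na + glucose + BUN/2.8
= 2·143 + 5.8 + 15/2.8
= 286 + 5.80 + 5.36
= 297.16 mOsm/kg ≈ 297.2 mOsm/kg
Osmolar gap = measured − calculated = 323 − 297.2 = 25.8 mOsm/kg

25.8 mOsm/kg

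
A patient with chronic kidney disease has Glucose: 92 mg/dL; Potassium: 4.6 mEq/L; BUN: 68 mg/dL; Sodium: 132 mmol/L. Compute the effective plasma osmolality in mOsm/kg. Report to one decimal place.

Effective osmolality excludes urea (freely permeant across cell membranes):
2·Na + glucose/18
= 2·132 + 92/18
= 264 + 5.11
= 269.11 mOsm/kg

269.1 mOsm/kg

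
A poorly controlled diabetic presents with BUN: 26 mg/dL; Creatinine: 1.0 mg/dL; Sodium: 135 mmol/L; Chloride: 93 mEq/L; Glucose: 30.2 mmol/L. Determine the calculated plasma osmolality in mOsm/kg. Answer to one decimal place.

309.5 mOsm/kg

Calculated osmolality = 2·Na + glucose + BUN/2.8
= 2·135 + 30.2 + 26/2.8
= 270 + 30.20 + 9.29
= 309.49 mOsm/kg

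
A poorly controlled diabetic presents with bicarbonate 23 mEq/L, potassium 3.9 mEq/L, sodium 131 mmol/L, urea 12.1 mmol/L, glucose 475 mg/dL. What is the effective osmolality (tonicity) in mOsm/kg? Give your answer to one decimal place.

288.4 mOsm/kg

Effective osmolality excludes urea (freely permeant across cell membranes):
2·Na + glucose/18
= 2·131 + 475/18
= 262 + 26.39
= 288.39 mOsm/kg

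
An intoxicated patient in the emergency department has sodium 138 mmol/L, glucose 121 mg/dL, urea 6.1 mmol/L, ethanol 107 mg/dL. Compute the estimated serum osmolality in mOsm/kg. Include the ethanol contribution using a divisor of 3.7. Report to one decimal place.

Calculated osmolality = 2·Na + glucose/18 + urea + ethanol/3.7
= 2·138 + 121/18 + 6.1 + 107/3.7
= 276 + 6.72 + 6.10 + 28.92
= 317.74 mOsm/kg

317.7 mOsm/kg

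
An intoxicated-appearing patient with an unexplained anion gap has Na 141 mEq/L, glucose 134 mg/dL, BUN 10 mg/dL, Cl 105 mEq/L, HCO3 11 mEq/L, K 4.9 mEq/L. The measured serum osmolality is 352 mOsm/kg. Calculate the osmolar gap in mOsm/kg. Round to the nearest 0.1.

59.0 mOsm/kg

Calculated osmolality = 2·Na + glucose/18 + BUN/2.8
= 2·141 + 134/18 + 10/2.8
= 282 + 7.44 + 3.57
= 293.01 mOsm/kg ≈ 293.0 mOsm/kg
Osmolar gap = measured − calculated = 352 − 293.0 = 59.0 mOsm/kg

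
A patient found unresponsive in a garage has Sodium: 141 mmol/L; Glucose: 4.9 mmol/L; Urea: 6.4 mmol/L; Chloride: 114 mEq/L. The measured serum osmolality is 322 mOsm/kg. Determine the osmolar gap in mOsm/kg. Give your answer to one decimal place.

Calculated osmolality = 2·Na + glucose + urea
= 2·141 + 4.9 + 6.4
= 282 + 4.90 + 6.40
= 293.3 mOsm/kg ≈ 293.3 mOsm/kg
Osmolar gap = measured − calculated = 322 − 293.3 = 28.7 mOsm/kg

28.7 mOsm/kg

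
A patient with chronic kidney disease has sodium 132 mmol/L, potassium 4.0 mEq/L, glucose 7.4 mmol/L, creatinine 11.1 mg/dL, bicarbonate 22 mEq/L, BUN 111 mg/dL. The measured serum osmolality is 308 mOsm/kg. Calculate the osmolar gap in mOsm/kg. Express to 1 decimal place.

-3.0 mOsm/kg

Calculated osmolality = 2·Na + glucose + BUN/2.8
= 2·132 + 7.4 + 111/2.8
= 264 + 7.40 + 39.64
= 311.04 mOsm/kg ≈ 311.0 mOsm/kg
Osmolar gap = measured − calculated = 308 − 311.0 = -3.0 mOsm/kg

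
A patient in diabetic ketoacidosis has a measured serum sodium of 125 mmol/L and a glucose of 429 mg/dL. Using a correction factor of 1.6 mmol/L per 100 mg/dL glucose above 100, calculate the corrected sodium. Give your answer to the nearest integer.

130 mmol/L

Corrected Na = measured Na + 1.6 · (glucose − 100)/100
= 125 + 1.6 · (429 − 100)/100
= 125 + 5.3
= 130.3 mmol/L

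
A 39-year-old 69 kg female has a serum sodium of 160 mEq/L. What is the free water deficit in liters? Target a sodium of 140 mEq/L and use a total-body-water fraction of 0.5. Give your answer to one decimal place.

TBW = 0.5 · 69 = 34.5 L
Free water deficit = TBW · (Na/140 − 1)
= 34.5 · (160/140 − 1)
= 34.5 · 0.1429
= 4.93 L

4.9 L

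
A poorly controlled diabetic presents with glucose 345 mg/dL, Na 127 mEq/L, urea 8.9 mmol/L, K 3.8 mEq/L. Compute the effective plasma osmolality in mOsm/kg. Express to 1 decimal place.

273.2 mOsm/kg

Effective osmolality excludes urea (freely permeant across cell membranes):
2·Na + glucose/18
= 2·127 + 345/18
= 254 + 19.17
= 273.17 mOsm/kg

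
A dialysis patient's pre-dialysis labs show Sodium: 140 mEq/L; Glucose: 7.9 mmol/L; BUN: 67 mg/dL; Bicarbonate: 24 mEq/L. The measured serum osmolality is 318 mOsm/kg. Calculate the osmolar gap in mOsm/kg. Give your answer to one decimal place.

6.2 mOsm/kg

Calculated osmolality = 2·Na + glucose + BUN/2.8
= 2·140 + 7.9 + 67/2.8
= 280 + 7.90 + 23.93
= 311.83 mOsm/kg ≈ 311.8 mOsm/kg
Osmolar gap = measured − calculated = 318 − 311.8 = 6.2 mOsm/kg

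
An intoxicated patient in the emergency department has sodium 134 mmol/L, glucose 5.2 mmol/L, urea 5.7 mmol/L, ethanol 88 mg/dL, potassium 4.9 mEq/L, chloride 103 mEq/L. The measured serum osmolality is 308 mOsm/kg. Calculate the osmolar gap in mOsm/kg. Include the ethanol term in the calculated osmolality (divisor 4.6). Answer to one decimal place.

10.0 mOsm/kg

Calculated osmolality = 2·Na + glucose + urea + ethanol/4.6
= 2·134 + 5.2 + 5.7 + 88/4.6
= 268 + 5.20 + 5.70 + 19.13
= 298.03 mOsm/kg ≈ 298.0 mOsm/kg
Osmolar gap = measured − calculated = 308 − 298.0 = 10.0 mOsm/kg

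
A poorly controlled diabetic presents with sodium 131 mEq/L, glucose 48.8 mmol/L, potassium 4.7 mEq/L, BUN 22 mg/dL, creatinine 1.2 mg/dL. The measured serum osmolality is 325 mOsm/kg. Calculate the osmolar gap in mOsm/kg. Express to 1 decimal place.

6.3 mOsm/kg

Calculated osmolality = 2·Na + glucose + BUN/2.8
= 2·131 + 48.8 + 22/2.8
= 262 + 48.80 + 7.86
= 318.66 mOsm/kg ≈ 318.7 mOsm/kg
Osmolar gap = measured − calculated = 325 − 318.7 = 6.3 mOsm/kg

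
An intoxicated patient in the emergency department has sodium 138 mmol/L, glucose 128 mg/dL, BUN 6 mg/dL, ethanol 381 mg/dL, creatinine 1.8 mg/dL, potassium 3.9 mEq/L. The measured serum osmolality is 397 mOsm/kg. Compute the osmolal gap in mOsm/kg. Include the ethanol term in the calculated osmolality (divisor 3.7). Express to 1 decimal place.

8.8 mOsm/kg

Calculated osmolality = 2·Na + glucose/18 + BUN/2.8 + ethanol/3.7
= 2·138 + 128/18 + 6/2.8 + 381/3.7
= 276 + 7.11 + 2.14 + 102.97
= 388.22 mOsm/kg ≈ 388.2 mOsm/kg
Osmolar gap = measured − calculated = 397 − 388.2 = 8.8 mOsm/kg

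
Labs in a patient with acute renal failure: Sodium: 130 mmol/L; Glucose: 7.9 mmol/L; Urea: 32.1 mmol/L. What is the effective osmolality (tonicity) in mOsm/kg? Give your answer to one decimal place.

Effective osmolality excludes urea (freely permeant across cell membranes):
2·Na + glucose
= 2·130 + 7.9
= 260 + 7.9
= 267.9 mOsm/kg

267.9 mOsm/kg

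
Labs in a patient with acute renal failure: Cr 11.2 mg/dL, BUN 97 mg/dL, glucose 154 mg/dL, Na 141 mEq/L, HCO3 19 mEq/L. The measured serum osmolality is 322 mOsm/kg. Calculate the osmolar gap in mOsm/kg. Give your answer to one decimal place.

Calculated osmolality = 2·Na + glucose/18 + BUN/2.8
= 2·141 + 154/18 + 97/2.8
= 282 + 8.56 + 34.64
= 325.2 mOsm/kg ≈ 325.2 mOsm/kg
Osmolar gap = measured − calculated = 322 − 325.2 = -3.2 mOsm/kg

-3.2 mOsm/kg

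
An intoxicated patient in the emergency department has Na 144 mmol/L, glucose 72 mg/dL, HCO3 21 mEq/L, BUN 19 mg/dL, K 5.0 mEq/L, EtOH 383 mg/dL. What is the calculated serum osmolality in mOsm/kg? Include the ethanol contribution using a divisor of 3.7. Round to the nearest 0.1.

402.3 mOsm/kg

Calculated osmolality = 2·Na + glucose/18 + BUN/2.8 + ethanol/3.7
= 2·144 + 72/18 + 19/2.8 + 383/3.7
= 288 + 4 + 6.79 + 103.51
= 402.3 mOsm/kg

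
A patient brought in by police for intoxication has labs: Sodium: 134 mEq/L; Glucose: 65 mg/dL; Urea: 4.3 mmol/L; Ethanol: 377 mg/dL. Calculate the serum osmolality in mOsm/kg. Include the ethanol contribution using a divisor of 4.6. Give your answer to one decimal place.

357.9 mOsm/kg

Calculated osmolality = 2·Na + glucose/18 + urea + ethanol/4.6
= 2·134 + 65/18 + 4.3 + 377/4.6
= 268 + 3.61 + 4.30 + 81.96
= 357.87 mOsm/kg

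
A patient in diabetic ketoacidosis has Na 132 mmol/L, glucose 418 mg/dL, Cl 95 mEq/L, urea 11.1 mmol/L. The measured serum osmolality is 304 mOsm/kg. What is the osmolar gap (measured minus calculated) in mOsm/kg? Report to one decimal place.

5.7 mOsm/kg

Calculated osmolality = 2·Na + glucose/18 + urea
= 2·132 + 418/18 + 11.1
= 264 + 23.22 + 11.10
= 298.32 mOsm/kg ≈ 298.3 mOsm/kg
Osmolar gap = measured − calculated = 304 − 298.3 = 5.7 mOsm/kg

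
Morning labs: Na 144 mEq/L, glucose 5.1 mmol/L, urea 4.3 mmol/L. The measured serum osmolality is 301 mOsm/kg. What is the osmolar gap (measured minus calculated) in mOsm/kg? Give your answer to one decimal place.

3.6 mOsm/kg

Calculated osmolality = 2·Na + glucose + urea
= 2·144 + 5.1 + 4.3
= 288 + 5.10 + 4.30
= 297.4 mOsm/kg ≈ 297.4 mOsm/kg
Osmolar gap = measured − calculated = 301 − 297.4 = 3.6 mOsm/kg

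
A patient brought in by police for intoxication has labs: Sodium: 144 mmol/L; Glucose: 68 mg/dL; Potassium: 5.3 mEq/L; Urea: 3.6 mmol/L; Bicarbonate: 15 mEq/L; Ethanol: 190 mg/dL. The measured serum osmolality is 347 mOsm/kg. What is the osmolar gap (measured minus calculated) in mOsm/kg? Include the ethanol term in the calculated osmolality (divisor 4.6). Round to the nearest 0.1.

Calculated osmolality = 2·Na + glucose/18 + urea + ethanol/4.6
= 2·144 + 68/18 + 3.6 + 190/4.6
= 288 + 3.78 + 3.60 + 41.30
= 336.68 mOsm/kg ≈ 336.7 mOsm/kg
Osmolar gap = measured − calculated = 347 − 336.7 = 10.3 mOsm/kg

10.3 mOsm/kg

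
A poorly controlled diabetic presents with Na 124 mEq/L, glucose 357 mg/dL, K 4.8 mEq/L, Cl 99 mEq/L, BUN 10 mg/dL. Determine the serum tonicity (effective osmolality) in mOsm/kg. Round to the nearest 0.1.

Effective osmolality excludes urea (freely permeant across cell membranes):
2·Na + glucose/18
= 2·124 + 357/18
= 248 + 19.83
= 267.83 mOsm/kg

267.8 mOsm/kg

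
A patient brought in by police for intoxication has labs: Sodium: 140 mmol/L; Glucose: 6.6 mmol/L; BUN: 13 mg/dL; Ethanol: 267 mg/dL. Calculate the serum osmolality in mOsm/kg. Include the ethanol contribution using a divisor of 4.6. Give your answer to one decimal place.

349.3 mOsm/kg

Calculated osmolality = 2·Na + glucose + BUN/2.8 + ethanol/4.6
= 2·140 + 6.6 + 13/2.8 + 267/4.6
= 280 + 6.60 + 4.64 + 58.04
= 349.28 mOsm/kg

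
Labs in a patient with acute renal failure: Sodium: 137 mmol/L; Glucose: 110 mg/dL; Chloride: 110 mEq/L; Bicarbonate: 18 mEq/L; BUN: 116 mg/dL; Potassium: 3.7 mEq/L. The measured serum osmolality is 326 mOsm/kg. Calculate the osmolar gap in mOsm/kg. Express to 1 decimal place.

4.5 mOsm/kg

Calculated osmolality = 2·Na + glucose/18 + BUN/2.8
= 2·137 + 110/18 + 116/2.8
= 274 + 6.11 + 41.43
= 321.54 mOsm/kg ≈ 321.5 mOsm/kg
Osmolar gap = measured − calculated = 326 − 321.5 = 4.5 mOsm/kg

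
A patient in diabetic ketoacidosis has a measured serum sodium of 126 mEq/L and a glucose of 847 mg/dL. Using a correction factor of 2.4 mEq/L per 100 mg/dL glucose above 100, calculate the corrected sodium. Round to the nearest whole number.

144 mEq/L

Corrected Na = measured Na + 2.4 · (glucose − 100)/100
= 126 + 2.4 · (847 − 100)/100
= 126 + 17.9
= 143.9 mEq/L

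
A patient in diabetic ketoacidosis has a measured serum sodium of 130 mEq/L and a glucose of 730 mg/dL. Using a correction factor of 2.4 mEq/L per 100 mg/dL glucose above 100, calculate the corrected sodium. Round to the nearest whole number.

145 mEq/L

Corrected Na = measured Na + 2.4 · (glucose − 100)/100
= 130 + 2.4 · (730 − 100)/100
= 130 + 15.1
= 145.1 mEq/L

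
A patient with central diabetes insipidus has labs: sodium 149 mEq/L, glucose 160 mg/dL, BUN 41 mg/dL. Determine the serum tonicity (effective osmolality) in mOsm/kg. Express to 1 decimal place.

Effective osmolality excludes urea (freely permeant across cell membranes):
2·Na + glucose/18
= 2·149 + 160/18
= 298 + 8.89
= 306.89 mOsm/kg

306.9 mOsm/kg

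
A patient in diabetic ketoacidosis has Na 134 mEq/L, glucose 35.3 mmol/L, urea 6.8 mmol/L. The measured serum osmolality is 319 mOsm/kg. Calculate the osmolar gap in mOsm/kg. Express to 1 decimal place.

Calculated osmolality = 2·Na + glucose + urea
= 2·134 + 35.3 + 6.8
= 268 + 35.30 + 6.80
= 310.1 mOsm/kg ≈ 310.1 mOsm/kg
Osmolar gap = measured − calculated = 319 − 310.1 = 8.9 mOsm/kg

8.9 mOsm/kg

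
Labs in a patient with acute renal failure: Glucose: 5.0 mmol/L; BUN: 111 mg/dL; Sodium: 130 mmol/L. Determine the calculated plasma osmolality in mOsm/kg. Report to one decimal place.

Calculated osmolality = 2·Na + glucose + BUN/2.8
= 2·130 + 5 + 111/2.8
= 260 + 5 + 39.64
= 304.64 mOsm/kg

304.6 mOsm/kg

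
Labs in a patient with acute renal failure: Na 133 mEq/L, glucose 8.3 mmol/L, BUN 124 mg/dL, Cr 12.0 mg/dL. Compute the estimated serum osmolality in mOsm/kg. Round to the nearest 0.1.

318.6 mOsm/kg

Calculated osmolality = 2·Na + glucose + BUN/2.8
= 2·133 + 8.3 + 124/2.8
= 266 + 8.30 + 44.29
= 318.59 mOsm/kg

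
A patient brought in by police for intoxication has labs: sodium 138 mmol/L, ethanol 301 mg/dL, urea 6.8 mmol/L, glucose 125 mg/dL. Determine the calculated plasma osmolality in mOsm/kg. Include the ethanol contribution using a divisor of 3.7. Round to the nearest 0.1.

Calculated osmolality = 2·Na + glucose/18 + urea + ethanol/3.7
= 2·138 + 125/18 + 6.8 + 301/3.7
= 276 + 6.94 + 6.80 + 81.35
= 371.09 mOsm/kg

371.1 mOsm/kg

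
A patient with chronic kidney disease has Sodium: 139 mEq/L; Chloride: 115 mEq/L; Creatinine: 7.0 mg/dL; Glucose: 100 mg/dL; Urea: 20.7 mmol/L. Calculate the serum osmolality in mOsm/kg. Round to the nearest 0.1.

304.3 mOsm/kg

Calculated osmolality = 2·Na + glucose/18 + urea
= 2·139 + 100/18 + 20.7
= 278 + 5.56 + 20.70
= 304.26 mOsm/kg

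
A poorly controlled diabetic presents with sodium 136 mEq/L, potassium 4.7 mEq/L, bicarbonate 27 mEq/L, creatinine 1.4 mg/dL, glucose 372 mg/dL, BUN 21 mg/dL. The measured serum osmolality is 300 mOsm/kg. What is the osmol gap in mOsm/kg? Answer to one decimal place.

-0.2 mOsm/kg

Calculated osmolality = 2·Na + glucose/18 + BUN/2.8
= 2·136 + 372/18 + 21/2.8
= 272 + 20.67 + 7.50
= 300.17 mOsm/kg ≈ 300.2 mOsm/kg
Osmolar gap = measured − calculated = 300 − 300.2 = -0.2 mOsm/kg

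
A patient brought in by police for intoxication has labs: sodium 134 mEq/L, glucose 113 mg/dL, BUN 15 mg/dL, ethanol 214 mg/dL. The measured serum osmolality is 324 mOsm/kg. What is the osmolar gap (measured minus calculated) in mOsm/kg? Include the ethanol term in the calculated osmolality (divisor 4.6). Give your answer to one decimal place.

Calculated osmolality = 2·Na + glucose/18 + BUN/2.8 + ethanol/4.6
= 2·134 + 113/18 + 15/2.8 + 214/4.6
= 268 + 6.28 + 5.36 + 46.52
= 326.16 mOsm/kg ≈ 326.2 mOsm/kg
Osmolar gap = measured − calculated = 324 − 326.2 = -2.2 mOsm/kg

-2.2 mOsm/kg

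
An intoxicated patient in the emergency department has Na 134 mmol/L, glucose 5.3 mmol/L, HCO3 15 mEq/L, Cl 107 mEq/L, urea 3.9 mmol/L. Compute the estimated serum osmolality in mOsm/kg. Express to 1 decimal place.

Calculated osmolality = 2·Na + glucose + urea
= 2·134 + 5.3 + 3.9
= 268 + 5.30 + 3.90
= 277.2 mOsm/kg

277.2 mOsm/kg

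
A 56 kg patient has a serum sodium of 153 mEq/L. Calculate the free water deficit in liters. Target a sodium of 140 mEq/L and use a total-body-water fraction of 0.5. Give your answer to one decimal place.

TBW = 0.5 · 56 = 28 L
Free water deficit = TBW · (Na/140 − 1)
= 28 · (153/140 − 1)
= 28 · 0.0929
= 2.6 L

2.6 L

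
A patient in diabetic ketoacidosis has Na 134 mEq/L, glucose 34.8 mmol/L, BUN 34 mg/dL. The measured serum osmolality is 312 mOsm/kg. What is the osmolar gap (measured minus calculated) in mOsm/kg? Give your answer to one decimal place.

-2.9 mOsm/kg

Calculated osmolality = 2·Na + glucose + BUN/2.8
= 2·134 + 34.8 + 34/2.8
= 268 + 34.80 + 12.14
= 314.94 mOsm/kg ≈ 314.9 mOsm/kg
Osmolar gap = measured − calculated = 312 − 314.9 = -2.9 mOsm/kg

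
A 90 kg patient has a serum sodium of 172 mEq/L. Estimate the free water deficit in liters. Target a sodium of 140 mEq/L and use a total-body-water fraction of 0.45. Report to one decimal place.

9.3 L

TBW = 0.45 · 90 = 40.5 L
Free water deficit = TBW · (Na/140 − 1)
= 40.5 · (172/140 − 1)
= 40.5 · 0.2286
= 9.26 L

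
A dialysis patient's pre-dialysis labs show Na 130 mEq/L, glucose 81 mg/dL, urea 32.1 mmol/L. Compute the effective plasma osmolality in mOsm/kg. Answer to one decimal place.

Effective osmolality excludes urea (freely permeant across cell membranes):
2·Na + glucose/18
= 2·130 + 81/18
= 260 + 4.5
= 264.5 mOsm/kg

264.5 mOsm/kg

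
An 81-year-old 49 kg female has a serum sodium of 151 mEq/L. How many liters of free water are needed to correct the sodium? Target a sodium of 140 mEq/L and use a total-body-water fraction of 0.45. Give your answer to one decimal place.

TBW = 0.45 · 49 = 22.05 L
Free water deficit = TBW · (Na/140 − 1)
= 22.05 · (151/140 − 1)
= 22.05 · 0.0786
= 1.73 L

1.7 L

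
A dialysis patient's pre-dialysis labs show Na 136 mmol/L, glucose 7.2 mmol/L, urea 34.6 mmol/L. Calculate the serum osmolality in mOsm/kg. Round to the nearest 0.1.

Calculated osmolality = 2·Na + glucose + urea
= 2·136 + 7.2 + 34.6
= 272 + 7.20 + 34.60
= 313.8 mOsm/kg

313.8 mOsm/kg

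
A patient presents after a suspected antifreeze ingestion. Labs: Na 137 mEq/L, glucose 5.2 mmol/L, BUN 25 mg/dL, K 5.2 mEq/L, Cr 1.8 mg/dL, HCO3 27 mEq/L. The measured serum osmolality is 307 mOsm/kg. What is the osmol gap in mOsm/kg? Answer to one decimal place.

18.9 mOsm/kg

Calculated osmolality = 2·Na + glucose + BUN/2.8
= 2·137 + 5.2 + 25/2.8
= 274 + 5.20 + 8.93
= 288.13 mOsm/kg ≈ 288.1 mOsm/kg
Osmolar gap = measured − calculated = 307 − 288.1 = 18.9 mOsm/kg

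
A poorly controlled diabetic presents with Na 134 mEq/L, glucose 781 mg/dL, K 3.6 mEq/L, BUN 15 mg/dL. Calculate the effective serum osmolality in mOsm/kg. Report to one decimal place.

311.4 mOsm/kg

Effective osmolality excludes urea (freely permeant across cell membranes):
2·Na + glucose/18
= 2·134 + 781/18
= 268 + 43.39
= 311.39 mOsm/kg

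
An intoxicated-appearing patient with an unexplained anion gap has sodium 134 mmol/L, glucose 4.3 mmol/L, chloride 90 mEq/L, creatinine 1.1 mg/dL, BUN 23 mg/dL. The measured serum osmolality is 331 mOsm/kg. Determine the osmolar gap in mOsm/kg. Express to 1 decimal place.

Calculated osmolality = 2·Na + glucose + BUN/2.8
= 2·134 + 4.3 + 23/2.8
= 268 + 4.30 + 8.21
= 280.51 mOsm/kg ≈ 280.5 mOsm/kg
Osmolar gap = measured − calculated = 331 − 280.5 = 50.5 mOsm/kg

50.5 mOsm/kg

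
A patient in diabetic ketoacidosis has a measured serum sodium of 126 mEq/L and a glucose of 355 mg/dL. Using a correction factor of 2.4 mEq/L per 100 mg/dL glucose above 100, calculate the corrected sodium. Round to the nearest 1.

Corrected Na = measured Na + 2.4 · (glucose − 100)/100
= 126 + 2.4 · (355 − 100)/100
= 126 + 6.1
= 132.1 mEq/L

132 mEq/L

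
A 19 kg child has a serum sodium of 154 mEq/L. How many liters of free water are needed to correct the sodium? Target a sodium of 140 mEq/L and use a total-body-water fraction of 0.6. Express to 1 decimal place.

TBW = 0.6 · 19 = 11.4 L
Free water deficit = TBW · (Na/140 − 1)
= 11.4 · (154/140 − 1)
= 11.4 · 0.1
= 1.14 L

1.1 L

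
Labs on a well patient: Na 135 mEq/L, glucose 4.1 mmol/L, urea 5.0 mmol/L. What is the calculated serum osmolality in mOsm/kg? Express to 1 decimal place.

Calculated osmolality = 2·Na + glucose + urea
= 2·135 + 4.1 + 5
= 270 + 4.10 + 5
= 279.1 mOsm/kg

279.1 mOsm/kg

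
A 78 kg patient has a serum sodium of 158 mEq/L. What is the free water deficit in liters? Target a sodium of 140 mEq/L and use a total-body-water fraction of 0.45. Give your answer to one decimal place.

4.5 L

TBW = 0.45 · 78 = 35.1 L
Free water deficit = TBW · (Na/140 − 1)
= 35.1 · (158/140 − 1)
= 35.1 · 0.1286
= 4.51 L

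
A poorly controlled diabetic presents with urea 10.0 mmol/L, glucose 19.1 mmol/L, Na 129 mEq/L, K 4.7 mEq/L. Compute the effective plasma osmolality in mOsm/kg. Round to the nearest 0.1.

Effective osmolality excludes urea (freely permeant across cell membranes):
2·Na + glucose
= 2·129 + 19.1
= 258 + 19.1
= 277.1 mOsm/kg

277.1 mOsm/kg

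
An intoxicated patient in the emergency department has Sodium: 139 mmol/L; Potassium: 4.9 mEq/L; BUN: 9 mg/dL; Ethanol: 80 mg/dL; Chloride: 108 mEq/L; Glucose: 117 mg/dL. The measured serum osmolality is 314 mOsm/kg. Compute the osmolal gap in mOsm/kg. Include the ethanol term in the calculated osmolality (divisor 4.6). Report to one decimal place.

Calculated osmolality = 2·Na + glucose/18 + BUN/2.8 + ethanol/4.6
= 2·139 + 117/18 + 9/2.8 + 80/4.6
= 278 + 6.50 + 3.21 + 17.39
= 305.1 mOsm/kg ≈ 305.1 mOsm/kg
Osmolar gap = measured − calculated = 314 − 305.1 = 8.9 mOsm/kg

8.9 mOsm/kg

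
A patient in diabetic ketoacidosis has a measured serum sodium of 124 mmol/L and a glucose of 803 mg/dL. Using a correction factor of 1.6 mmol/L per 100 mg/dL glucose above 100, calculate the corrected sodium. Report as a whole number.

Corrected Na = measured Na + 1.6 · (glucose − 100)/100
= 124 + 1.6 · (803 − 100)/100
= 124 + 11.2
= 135.2 mmol/L

135 mmol/L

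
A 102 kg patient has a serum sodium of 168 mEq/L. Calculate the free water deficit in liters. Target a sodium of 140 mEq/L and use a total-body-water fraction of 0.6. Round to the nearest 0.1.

TBW = 0.6 · 102 = 61.2 L
Free water deficit = TBW · (Na/140 − 1)
= 61.2 · (168/140 − 1)
= 61.2 · 0.2
= 12.24 L

12.2 L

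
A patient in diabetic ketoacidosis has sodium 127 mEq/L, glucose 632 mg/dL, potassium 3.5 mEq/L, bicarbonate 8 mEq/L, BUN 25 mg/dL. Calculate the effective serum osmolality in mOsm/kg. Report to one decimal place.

289.1 mOsm/kg

Effective osmolality excludes urea (freely permeant across cell membranes):
2·Na + glucose/18
= 2·127 + 632/18
= 254 + 35.11
= 289.11 mOsm/kg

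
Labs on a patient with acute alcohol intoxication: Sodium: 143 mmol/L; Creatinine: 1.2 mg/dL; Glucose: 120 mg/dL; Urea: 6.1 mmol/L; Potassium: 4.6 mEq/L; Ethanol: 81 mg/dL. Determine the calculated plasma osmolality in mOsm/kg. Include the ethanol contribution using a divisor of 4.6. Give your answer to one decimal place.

Calculated osmolality = 2·Na + glucose/18 + urea + ethanol/4.6
= 2·143 + 120/18 + 6.1 + 81/4.6
= 286 + 6.67 + 6.10 + 17.61
= 316.38 mOsm/kg

316.4 mOsm/kg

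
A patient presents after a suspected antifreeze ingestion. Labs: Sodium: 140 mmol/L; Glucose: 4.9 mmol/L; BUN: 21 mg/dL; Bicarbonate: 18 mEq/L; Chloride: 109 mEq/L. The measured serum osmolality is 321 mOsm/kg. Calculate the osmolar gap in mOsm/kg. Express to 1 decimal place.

28.6 mOsm/kg

Calculated osmolality = 2·Na + glucose + BUN/2.8
= 2·140 + 4.9 + 21/2.8
= 280 + 4.90 + 7.50
= 292.4 mOsm/kg ≈ 292.4 mOsm/kg
Osmolar gap = measured − calculated = 321 − 292.4 = 28.6 mOsm/kg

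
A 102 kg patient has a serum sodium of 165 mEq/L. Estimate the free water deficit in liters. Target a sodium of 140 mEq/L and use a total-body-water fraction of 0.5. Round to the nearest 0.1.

9.1 L

TBW = 0.5 · 102 = 51 L
Free water deficit = TBW · (Na/140 − 1)
= 51 · (165/140 − 1)
= 51 · 0.1786
= 9.11 L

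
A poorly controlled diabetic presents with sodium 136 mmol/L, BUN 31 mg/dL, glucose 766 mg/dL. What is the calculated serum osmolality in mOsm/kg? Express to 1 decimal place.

Calculated osmolality = 2·Na + glucose/18 + BUN/2.8
= 2·136 + 766/18 + 31/2.8
= 272 + 42.56 + 11.07
= 325.63 mOsm/kg

325.6 mOsm/kg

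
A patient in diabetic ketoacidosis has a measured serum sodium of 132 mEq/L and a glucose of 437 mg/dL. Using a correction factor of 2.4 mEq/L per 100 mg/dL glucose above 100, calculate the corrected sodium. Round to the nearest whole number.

140 mEq/L

Corrected Na = measured Na + 2.4 · (glucose − 100)/100
= 132 + 2.4 · (437 − 100)/100
= 132 + 8.1
= 140.1 mEq/L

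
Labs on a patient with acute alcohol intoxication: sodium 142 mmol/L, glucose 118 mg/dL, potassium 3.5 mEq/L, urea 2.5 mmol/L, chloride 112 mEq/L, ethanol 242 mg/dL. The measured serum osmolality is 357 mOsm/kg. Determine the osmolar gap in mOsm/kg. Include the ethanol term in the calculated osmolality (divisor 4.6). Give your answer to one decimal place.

11.3 mOsm/kg

Calculated osmolality = 2·Na + glucose/18 + urea + ethanol/4.6
= 2·142 + 118/18 + 2.5 + 242/4.6
= 284 + 6.56 + 2.50 + 52.61
= 345.67 mOsm/kg ≈ 345.7 mOsm/kg
Osmolar gap = measured − calculated = 357 − 345.7 = 11.3 mOsm/kg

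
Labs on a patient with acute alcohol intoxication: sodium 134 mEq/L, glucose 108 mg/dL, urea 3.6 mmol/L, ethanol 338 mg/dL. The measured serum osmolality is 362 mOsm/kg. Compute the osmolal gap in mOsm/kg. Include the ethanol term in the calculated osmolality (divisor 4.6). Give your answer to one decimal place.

10.9 mOsm/kg

Calculated osmolality = 2·Na + glucose/18 + urea + ethanol/4.6
= 2·134 + 108/18 + 3.6 + 338/4.6
= 268 + 6 + 3.60 + 73.48
= 351.08 mOsm/kg ≈ 351.1 mOsm/kg
Osmolar gap = measured − calculated = 362 − 351.1 = 10.9 mOsm/kg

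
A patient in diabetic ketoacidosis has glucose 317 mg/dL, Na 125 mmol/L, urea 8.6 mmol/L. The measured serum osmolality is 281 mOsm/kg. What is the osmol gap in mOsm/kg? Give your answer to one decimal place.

4.8 mOsm/kg

Calculated osmolality = 2·Na + glucose/18 + urea
= 2·125 + 317/18 + 8.6
= 250 + 17.61 + 8.60
= 276.21 mOsm/kg ≈ 276.2 mOsm/kg
Osmolar gap = measured − calculated = 281 − 276.2 = 4.8 mOsm/kg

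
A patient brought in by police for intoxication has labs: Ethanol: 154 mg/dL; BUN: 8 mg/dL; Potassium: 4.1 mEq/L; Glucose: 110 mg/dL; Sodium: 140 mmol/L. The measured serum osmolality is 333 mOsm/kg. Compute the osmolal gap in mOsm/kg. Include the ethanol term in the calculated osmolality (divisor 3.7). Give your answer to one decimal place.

2.4 mOsm/kg

Calculated osmolality = 2·Na + glucose/18 + BUN/2.8 + ethanol/3.7
= 2·140 + 110/18 + 8/2.8 + 154/3.7
= 280 + 6.11 + 2.86 + 41.62
= 330.59 mOsm/kg ≈ 330.6 mOsm/kg
Osmolar gap = measured − calculated = 333 − 330.6 = 2.4 mOsm/kg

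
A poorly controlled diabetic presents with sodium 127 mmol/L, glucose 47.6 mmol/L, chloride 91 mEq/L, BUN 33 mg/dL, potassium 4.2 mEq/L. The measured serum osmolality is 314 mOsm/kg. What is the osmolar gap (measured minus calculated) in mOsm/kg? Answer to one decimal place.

0.6 mOsm/kg

Calculated osmolality = 2·Na + glucose + BUN/2.8
= 2·127 + 47.6 + 33/2.8
= 254 + 47.60 + 11.79
= 313.39 mOsm/kg ≈ 313.4 mOsm/kg
Osmolar gap = measured − calculated = 314 − 313.4 = 0.6 mOsm/kg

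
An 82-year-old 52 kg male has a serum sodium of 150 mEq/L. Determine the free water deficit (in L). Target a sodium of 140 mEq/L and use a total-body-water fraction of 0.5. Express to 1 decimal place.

1.9 L

TBW = 0.5 · 52 = 26 L
Free water deficit = TBW · (Na/140 − 1)
= 26 · (150/140 − 1)
= 26 · 0.0714
= 1.86 L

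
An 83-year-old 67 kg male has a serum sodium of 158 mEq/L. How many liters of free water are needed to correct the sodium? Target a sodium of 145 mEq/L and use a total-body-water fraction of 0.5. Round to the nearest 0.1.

3.0 L

TBW = 0.5 · 67 = 33.5 L
Free water deficit = TBW · (Na/145 − 1)
= 33.5 · (158/145 − 1)
= 33.5 · 0.0897
= 3 L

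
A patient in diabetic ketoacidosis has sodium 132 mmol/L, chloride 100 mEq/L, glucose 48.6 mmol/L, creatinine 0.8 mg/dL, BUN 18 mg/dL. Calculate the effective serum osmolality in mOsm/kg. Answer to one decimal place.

312.6 mOsm/kg

Effective osmolality excludes urea (freely permeant across cell membranes):
2·Na + glucose
= 2·132 + 48.6
= 264 + 48.6
= 312.6 mOsm/kg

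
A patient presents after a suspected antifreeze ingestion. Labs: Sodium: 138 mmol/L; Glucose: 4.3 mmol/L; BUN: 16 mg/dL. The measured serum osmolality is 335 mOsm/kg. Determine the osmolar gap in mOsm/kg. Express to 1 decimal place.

49.0 mOsm/kg

Calculated osmolality = 2·Na + glucose + BUN/2.8
= 2·138 + 4.3 + 16/2.8
= 276 + 4.30 + 5.71
= 286.01 mOsm/kg ≈ 286.0 mOsm/kg
Osmolar gap = measured − calculated = 335 − 286.0 = 49.0 mOsm/kg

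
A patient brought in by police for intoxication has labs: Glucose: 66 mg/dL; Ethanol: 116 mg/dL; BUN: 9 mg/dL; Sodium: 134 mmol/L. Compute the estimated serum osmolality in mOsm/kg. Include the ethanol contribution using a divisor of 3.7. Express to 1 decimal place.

Calculated osmolality = 2·Na + glucose/18 + BUN/2.8 + ethanol/3.7
= 2·134 + 66/18 + 9/2.8 + 116/3.7
= 268 + 3.67 + 3.21 + 31.35
= 306.23 mOsm/kg

306.2 mOsm/kg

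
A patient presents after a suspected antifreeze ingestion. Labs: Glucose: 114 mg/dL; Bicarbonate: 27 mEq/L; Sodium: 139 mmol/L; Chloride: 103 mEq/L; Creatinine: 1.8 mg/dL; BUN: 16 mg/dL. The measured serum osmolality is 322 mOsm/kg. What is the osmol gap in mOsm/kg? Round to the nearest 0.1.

Calculated osmolality = 2·Na + glucose/18 + BUN/2.8
= 2·139 + 114/18 + 16/2.8
= 278 + 6.33 + 5.71
= 290.04 mOsm/kg ≈ 290.0 mOsm/kg
Osmolar gap = measured − calculated = 322 − 290.0 = 32.0 mOsm/kg

32.0 mOsm/kg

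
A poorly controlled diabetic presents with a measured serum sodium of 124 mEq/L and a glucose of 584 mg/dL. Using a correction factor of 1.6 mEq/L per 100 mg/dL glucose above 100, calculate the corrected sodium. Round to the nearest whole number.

Corrected Na = measured Na + 1.6 · (glucose − 100)/100
= 124 + 1.6 · (584 − 100)/100
= 124 + 7.7
= 131.7 mEq/L

132 mEq/L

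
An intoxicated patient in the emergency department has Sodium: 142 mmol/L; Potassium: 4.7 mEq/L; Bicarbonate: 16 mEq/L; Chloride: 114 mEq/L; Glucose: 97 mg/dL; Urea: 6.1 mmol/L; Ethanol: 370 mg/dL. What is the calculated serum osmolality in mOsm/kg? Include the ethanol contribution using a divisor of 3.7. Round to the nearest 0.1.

Calculated osmolality = 2·Na + glucose/18 + urea + ethanol/3.7
= 2·142 + 97/18 + 6.1 + 370/3.7
= 284 + 5.39 + 6.10 + 100
= 395.49 mOsm/kg

395.5 mOsm/kg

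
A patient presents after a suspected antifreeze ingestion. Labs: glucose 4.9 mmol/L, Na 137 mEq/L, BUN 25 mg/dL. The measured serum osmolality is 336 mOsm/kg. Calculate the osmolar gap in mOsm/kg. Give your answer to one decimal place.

48.2 mOsm/kg

Calculated osmolality = 2·Na + glucose + BUN/2.8
= 2·137 + 4.9 + 25/2.8
= 274 + 4.90 + 8.93
= 287.83 mOsm/kg ≈ 287.8 mOsm/kg
Osmolar gap = measured − calculated = 336 − 287.8 = 48.2 mOsm/kg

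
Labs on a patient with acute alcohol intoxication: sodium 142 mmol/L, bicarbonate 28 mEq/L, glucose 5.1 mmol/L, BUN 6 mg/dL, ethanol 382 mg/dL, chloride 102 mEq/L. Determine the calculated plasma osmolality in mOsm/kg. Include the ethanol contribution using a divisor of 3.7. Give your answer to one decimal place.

394.5 mOsm/kg

Calculated osmolality = 2·Na + glucose + BUN/2.8 + ethanol/3.7
= 2·142 + 5.1 + 6/2.8 + 382/3.7
= 284 + 5.10 + 2.14 + 103.24
= 394.48 mOsm/kg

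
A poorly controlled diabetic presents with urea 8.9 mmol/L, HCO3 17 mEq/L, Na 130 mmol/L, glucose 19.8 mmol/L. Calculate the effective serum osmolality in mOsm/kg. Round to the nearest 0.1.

Effective osmolality excludes urea (freely permeant across cell membranes):
2·Na + glucose
= 2·130 + 19.8
= 260 + 19.8
= 279.8 mOsm/kg

279.8 mOsm/kg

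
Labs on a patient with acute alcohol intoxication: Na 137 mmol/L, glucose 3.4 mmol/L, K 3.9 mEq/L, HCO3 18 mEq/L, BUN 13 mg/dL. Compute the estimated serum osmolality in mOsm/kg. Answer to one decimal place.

282.0 mOsm/kg

Calculated osmolality = 2·Na + glucose + BUN/2.8
= 2·137 + 3.4 + 13/2.8
= 274 + 3.40 + 4.64
= 282.04 mOsm/kg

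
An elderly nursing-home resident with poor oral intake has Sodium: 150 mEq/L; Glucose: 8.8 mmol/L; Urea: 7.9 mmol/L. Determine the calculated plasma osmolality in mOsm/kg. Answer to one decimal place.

Calculated osmolality = 2·Na + glucose + urea
= 2·150 + 8.8 + 7.9
= 300 + 8.80 + 7.90
= 316.7 mOsm/kg

316.7 mOsm/kg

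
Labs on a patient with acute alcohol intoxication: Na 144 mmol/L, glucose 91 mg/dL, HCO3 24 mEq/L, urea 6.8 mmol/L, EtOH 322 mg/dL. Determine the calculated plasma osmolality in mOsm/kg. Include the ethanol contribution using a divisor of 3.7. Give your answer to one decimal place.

Calculated osmolality = 2·Na + glucose/18 + urea + ethanol/3.7
= 2·144 + 91/18 + 6.8 + 322/3.7
= 288 + 5.06 + 6.80 + 87.03
= 386.89 mOsm/kg

386.9 mOsm/kg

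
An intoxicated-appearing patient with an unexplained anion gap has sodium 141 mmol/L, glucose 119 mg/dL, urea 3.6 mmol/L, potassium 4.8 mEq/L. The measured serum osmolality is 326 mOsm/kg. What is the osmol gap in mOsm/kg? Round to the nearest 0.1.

Calculated osmolality = 2·Na + glucose/18 + urea
= 2·141 + 119/18 + 3.6
= 282 + 6.61 + 3.60
= 292.21 mOsm/kg ≈ 292.2 mOsm/kg
Osmolar gap = measured − calculated = 326 − 292.2 = 33.8 mOsm/kg

33.8 mOsm/kg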